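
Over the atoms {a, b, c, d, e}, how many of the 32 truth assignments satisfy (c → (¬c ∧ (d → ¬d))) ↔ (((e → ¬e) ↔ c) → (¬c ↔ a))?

16

Initial set: {((c → (¬c ∧ (d → ¬d))) ↔ (((e → ¬e) ↔ c) → (¬c ↔ a)))}.
((c → (¬c ∧ (d → ¬d))) ↔ (((e → ¬e) ↔ c) → (¬c ↔ a))): β-rule — branch into (c → (¬c ∧ (d → ¬d))), (((e → ¬e) ↔ c) → (¬c ↔ a))  //  ¬(c → (¬c ∧ (d → ¬d))), ¬(((e → ¬e) ↔ c) → (¬c ↔ a)).
  branch 1 (add (c → (¬c ∧ (d → ¬d))), (((e → ¬e) ↔ c) → (¬c ↔ a))):
    (c → (¬c ∧ (d → ¬d))): β-rule — branch into ¬c  //  (¬c ∧ (d → ¬d)).
      branch 1.1 (add ¬c):
        (((e → ¬e) ↔ c) → (¬c ↔ a)): β-rule — branch into ¬((e → ¬e) ↔ c)  //  (¬c ↔ a).
          branch 1.1.1 (add ¬((e → ¬e) ↔ c)):
            ¬((e → ¬e) ↔ c): β-rule — branch into (e → ¬e), ¬c  //  ¬(e → ¬e), c.
              branch 1.1.1.1 (add (e → ¬e), ¬c):
                (e → ¬e): β-rule — branch into ¬e  //  ¬e.
                  branch 1.1.1.1.1 (add ¬e):
                    ○ open, literals {c=0, e=0}.
                  branch 1.1.1.1.2 (add ¬e):
                    ○ open, literals {c=0, e=0}.
              branch 1.1.1.2 (add ¬(e → ¬e), c):
                × closes — contains both c and ¬c.
          branch 1.1.2 (add (¬c ↔ a)):
            (¬c ↔ a): β-rule — branch into ¬c, a  //  ¬¬c, ¬a.
              branch 1.1.2.1 (add ¬c, a):
                ○ open, literals {a=1, c=0}.
              branch 1.1.2.2 (add ¬¬c, ¬a):
                × closes — contains both c and ¬c.
      branch 1.2 (add (¬c ∧ (d → ¬d))):
        (¬c ∧ (d → ¬d)): α-rule — add ¬c, (d → ¬d).
        (((e → ¬e) ↔ c) → (¬c ↔ a)): β-rule — branch into ¬((e → ¬e) ↔ c)  //  (¬c ↔ a).
          branch 1.2.1 (add ¬((e → ¬e) ↔ c)):
            (d → ¬d): β-rule — branch into ¬d  //  ¬d.
              branch 1.2.1.1 (add ¬d):
                ¬((e → ¬e) ↔ c): β-rule — branch into (e → ¬e), ¬c  //  ¬(e → ¬e), c.
                  branch 1.2.1.1.1 (add (e → ¬e), ¬c):
                    (e → ¬e): β-rule — branch into ¬e  //  ¬e.
                      branch 1.2.1.1.1.1 (add ¬e):
                        ○ open, literals {c=0, d=0, e=0}.
                      branch 1.2.1.1.1.2 (add ¬e):
                        ○ open, literals {c=0, d=0, e=0}.
                  branch 1.2.1.1.2 (add ¬(e → ¬e), c):
                    × closes — contains both c and ¬c.
              branch 1.2.1.2 (add ¬d):
                ¬((e → ¬e) ↔ c): β-rule — branch into (e → ¬e), ¬c  //  ¬(e → ¬e), c.
                  branch 1.2.1.2.1 (add (e → ¬e), ¬c):
                    (e → ¬e): β-rule — branch into ¬e  //  ¬e.
                      branch 1.2.1.2.1.1 (add ¬e):
                        ○ open, literals {c=0, d=0, e=0}.
                      branch 1.2.1.2.1.2 (add ¬e):
                        ○ open, literals {c=0, d=0, e=0}.
                  branch 1.2.1.2.2 (add ¬(e → ¬e), c):
                    × closes — contains both c and ¬c.
          branch 1.2.2 (add (¬c ↔ a)):
            (d → ¬d): β-rule — branch into ¬d  //  ¬d.
              branch 1.2.2.1 (add ¬d):
                (¬c ↔ a): β-rule — branch into ¬c, a  //  ¬¬c, ¬a.
                  branch 1.2.2.1.1 (add ¬c, a):
                    ○ open, literals {a=1, c=0, d=0}.
                  branch 1.2.2.1.2 (add ¬¬c, ¬a):
                    × closes — contains both c and ¬c.
              branch 1.2.2.2 (add ¬d):
                (¬c ↔ a): β-rule — branch into ¬c, a  //  ¬¬c, ¬a.
                  branch 1.2.2.2.1 (add ¬c, a):
                    ○ open, literals {a=1, c=0, d=0}.
                  branch 1.2.2.2.2 (add ¬¬c, ¬a):
                    × closes — contains both c and ¬c.
  branch 2 (add ¬(c → (¬c ∧ (d → ¬d))), ¬(((e → ¬e) ↔ c) → (¬c ↔ a))):
    ¬(c → (¬c ∧ (d → ¬d))): α-rule — add c, ¬(¬c ∧ (d → ¬d)).
    ¬(((e → ¬e) ↔ c) → (¬c ↔ a)): α-rule — add ((e → ¬e) ↔ c), ¬(¬c ↔ a).
    ¬(¬c ∧ (d → ¬d)): β-rule — branch into ¬¬c  //  ¬(d → ¬d).
      branch 2.1 (add ¬¬c):
        ((e → ¬e) ↔ c): β-rule — branch into (e → ¬e), c  //  ¬(e → ¬e), ¬c.
          branch 2.1.1 (add (e → ¬e), c):
            ¬(¬c ↔ a): β-rule — branch into ¬c, ¬a  //  ¬¬c, a.
              branch 2.1.1.1 (add ¬c, ¬a):
                × closes — contains both c and ¬c.
              branch 2.1.1.2 (add ¬¬c, a):
                (e → ¬e): β-rule — branch into ¬e  //  ¬e.
                  branch 2.1.1.2.1 (add ¬e):
                    ○ open, literals {a=1, c=1, e=0}.
                  branch 2.1.1.2.2 (add ¬e):
                    ○ open, literals {a=1, c=1, e=0}.
          branch 2.1.2 (add ¬(e → ¬e), ¬c):
            × closes — contains both c and ¬c.
      branch 2.2 (add ¬(d → ¬d)):
        ¬(d → ¬d): α-rule — add d, ¬¬d.
        ((e → ¬e) ↔ c): β-rule — branch into (e → ¬e), c  //  ¬(e → ¬e), ¬c.
          branch 2.2.1 (add (e → ¬e), c):
            ¬(¬c ↔ a): β-rule — branch into ¬c, ¬a  //  ¬¬c, a.
              branch 2.2.1.1 (add ¬c, ¬a):
                × closes — contains both c and ¬c.
              branch 2.2.1.2 (add ¬¬c, a):
                (e → ¬e): β-rule — branch into ¬e  //  ¬e.
                  branch 2.2.1.2.1 (add ¬e):
                    ○ open, literals {a=1, c=1, d=1, e=0}.
                  branch 2.2.1.2.2 (add ¬e):
                    ○ open, literals {a=1, c=1, d=1, e=0}.
          branch 2.2.2 (add ¬(e → ¬e), ¬c):
            × closes — contains both c and ¬c.
10 branches closed, 13 open.
Each open branch fixes some atoms; the unmentioned ones are free. Counting distinct full assignments: branch {c=0, e=0} (a, b, d) contributes 8 new; branch {c=0, e=0} (a, b, d) contributes 0 new; branch {a=1, c=0} (b, d, e) contributes 4 new; branch {c=0, d=0, e=0} (a, b) contributes 0 new; branch {c=0, d=0, e=0} (a, b) contributes 0 new; branch {c=0, d=0, e=0} (a, b) contributes 0 new; branch {c=0, d=0, e=0} (a, b) contributes 0 new; branch {a=1, c=0, d=0} (b, e) contributes 0 new; branch {a=1, c=0, d=0} (b, e) contributes 0 new; branch {a=1, c=1, e=0} (b, d) contributes 4 new; branch {a=1, c=1, e=0} (b, d) contributes 0 new; branch {a=1, c=1, d=1, e=0} (b) contributes 0 new; branch {a=1, c=1, d=1, e=0} (b) contributes 0 new. Total: 16.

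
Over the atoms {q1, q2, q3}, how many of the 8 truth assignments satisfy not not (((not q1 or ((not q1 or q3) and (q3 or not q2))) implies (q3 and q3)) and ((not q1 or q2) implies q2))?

Initial set: {not not (((not q1 or ((not q1 or q3) and (q3 or not q2))) implies (q3 and q3)) and ((not q1 or q2) implies q2))}.
not not (((not q1 or ((not q1 or q3) and (q3 or not q2))) implies (q3 and q3)) and ((not q1 or q2) implies q2)): drop double negation, giving (((not q1 or ((not q1 or q3) and (q3 or not q2))) implies (q3 and q3)) and ((not q1 or q2) implies q2)).
(((not q1 or ((not q1 or q3) and (q3 or not q2))) implies (q3 and q3)) and ((not q1 or q2) implies q2)): α-rule — add ((not q1 or ((not q1 or q3) and (q3 or not q2))) implies (q3 and q3)), ((not q1 or q2) implies q2).
((not q1 or ((not q1 or q3) and (q3 or not q2))) implies (q3 and q3)): β-rule — branch into not (not q1 or ((not q1 or q3) and (q3 or not q2)))  //  (q3 and q3).
  branch 1 (add not (not q1 or ((not q1 or q3) and (q3 or not q2)))):
    not (not q1 or ((not q1 or q3) and (q3 or not q2))): α-rule — add not not q1, not ((not q1 or q3) and (q3 or not q2)).
    ((not q1 or q2) implies q2): β-rule — branch into not (not q1 or q2)  //  q2.
      branch 1.1 (add not (not q1 or q2)):
        not (not q1 or q2): α-rule — add not not q1, not q2.
        not ((not q1 or q3) and (q3 or not q2)): β-rule — branch into not (not q1 or q3)  //  not (q3 or not q2).
          branch 1.1.1 (add not (not q1 or q3)):
            not (not q1 or q3): α-rule — add not not q1, not q3.
            ○ open, literals {q1=1, q2=0, q3=0}.
          branch 1.1.2 (add not (q3 or not q2)):
            not (q3 or not q2): α-rule — add not q3, not not q2.
            × closes — contains both q2 and not q2.
      branch 1.2 (add q2):
        not ((not q1 or q3) and (q3 or not q2)): β-rule — branch into not (not q1 or q3)  //  not (q3 or not q2).
          branch 1.2.1 (add not (not q1 or q3)):
            not (not q1 or q3): α-rule — add not not q1, not q3.
            ○ open, literals {q1=1, q2=1, q3=0}.
          branch 1.2.2 (add not (q3 or not q2)):
            not (q3 or not q2): α-rule — add not q3, not not q2.
            ○ open, literals {q1=1, q2=1, q3=0}.
  branch 2 (add (q3 and q3)):
    (q3 and q3): α-rule — add q3, q3.
    ((not q1 or q2) implies q2): β-rule — branch into not (not q1 or q2)  //  q2.
      branch 2.1 (add not (not q1 or q2)):
        not (not q1 or q2): α-rule — add not not q1, not q2.
        ○ open, literals {q1=1, q2=0, q3=1}.
      branch 2.2 (add q2):
        ○ open, literals {q2=1, q3=1}.
1 branch closed, 5 open.
Each open branch fixes some atoms; the unmentioned ones are free. Counting distinct full assignments: branch {q1=1, q2=0, q3=0} (none free) contributes 1 new; branch {q1=1, q2=1, q3=0} (none free) contributes 1 new; branch {q1=1, q2=1, q3=0} (none free) contributes 0 new; branch {q1=1, q2=0, q3=1} (none free) contributes 1 new; branch {q2=1, q3=1} (q1) contributes 2 new. Total: 5.

5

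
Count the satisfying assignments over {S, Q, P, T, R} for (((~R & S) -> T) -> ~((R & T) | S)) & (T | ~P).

Initial set: {((((~R & S) -> T) -> ~((R & T) | S)) & (T | ~P))}.
((((~R & S) -> T) -> ~((R & T) | S)) & (T | ~P)): α-rule — add (((~R & S) -> T) -> ~((R & T) | S)), (T | ~P).
(((~R & S) -> T) -> ~((R & T) | S)): β-rule — branch into ~((~R & S) -> T)  //  ~((R & T) | S).
  branch 1 (add ~((~R & S) -> T)):
    ~((~R & S) -> T): α-rule — add (~R & S), ~T.
    (~R & S): α-rule — add ~R, S.
    (T | ~P): β-rule — branch into T  //  ~P.
      branch 1.1 (add T):
        × closes — contains both T and ~T.
      branch 1.2 (add ~P):
        ○ open, literals {P=false, R=false, S=true, T=false}.
  branch 2 (add ~((R & T) | S)):
    ~((R & T) | S): α-rule — add ~(R & T), ~S.
    (T | ~P): β-rule — branch into T  //  ~P.
      branch 2.1 (add T):
        ~(R & T): β-rule — branch into ~R  //  ~T.
          branch 2.1.1 (add ~R):
            ○ open, literals {R=false, S=false, T=true}.
          branch 2.1.2 (add ~T):
            × closes — contains both T and ~T.
      branch 2.2 (add ~P):
        ~(R & T): β-rule — branch into ~R  //  ~T.
          branch 2.2.1 (add ~R):
            ○ open, literals {P=false, R=false, S=false}.
          branch 2.2.2 (add ~T):
            ○ open, literals {P=false, S=false, T=false}.
2 branches closed, 4 open.
Each open branch fixes some atoms; the unmentioned ones are free. Counting distinct full assignments: branch {P=false, R=false, S=true, T=false} (Q) contributes 2 new; branch {R=false, S=false, T=true} (Q, P) contributes 4 new; branch {P=false, R=false, S=false} (Q, T) contributes 2 new; branch {P=false, S=false, T=false} (Q, R) contributes 2 new. Total: 10.

10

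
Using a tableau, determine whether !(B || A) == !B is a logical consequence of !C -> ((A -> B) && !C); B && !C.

Initial set: {(!C -> ((A -> B) && !C)); (B && !C); !(!(B || A) == !B)}.
(B && !C): α-rule — add B, !C.
(!C -> ((A -> B) && !C)): β-rule — branch into !!C  //  ((A -> B) && !C).
  branch 1 (add !!C):
    × closes — contains both C and !C.
  branch 2 (add ((A -> B) && !C)):
    ((A -> B) && !C): α-rule — add (A -> B), !C.
    !(!(B || A) == !B): β-rule — branch into !(B || A), !!B  //  !!(B || A), !B.
      branch 2.1 (add !(B || A), !!B):
        !(B || A): α-rule — add !B, !A.
        × closes — contains both B and !B.
      branch 2.2 (add !!(B || A), !B):
        × closes — contains both B and !B.
All 3 branches close.
Every branch closed, so the premises entail the conclusion.

Yes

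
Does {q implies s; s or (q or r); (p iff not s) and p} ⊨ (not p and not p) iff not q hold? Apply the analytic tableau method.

No

Initial set: {(q implies s); (s or (q or r)); ((p iff not s) and p); not ((not p and not p) iff not q)}.
((p iff not s) and p): α-rule — add (p iff not s), p.
(q implies s): β-rule — branch into not q  //  s.
  branch 1 (add not q):
    (s or (q or r)): β-rule — branch into s  //  (q or r).
      branch 1.1 (add s):
        not ((not p and not p) iff not q): β-rule — branch into (not p and not p), not not q  //  not (not p and not p), not q.
          branch 1.1.1 (add (not p and not p), not not q):
            × closes — contains both q and not q.
          branch 1.1.2 (add not (not p and not p), not q):
            (p iff not s): β-rule — branch into p, not s  //  not p, not not s.
              branch 1.1.2.1 (add p, not s):
                × closes — contains both s and not s.
              branch 1.1.2.2 (add not p, not not s):
                × closes — contains both p and not p.
      branch 1.2 (add (q or r)):
        not ((not p and not p) iff not q): β-rule — branch into (not p and not p), not not q  //  not (not p and not p), not q.
          branch 1.2.1 (add (not p and not p), not not q):
            × closes — contains both q and not q.
          branch 1.2.2 (add not (not p and not p), not q):
            (p iff not s): β-rule — branch into p, not s  //  not p, not not s.
              branch 1.2.2.1 (add p, not s):
                (q or r): β-rule — branch into q  //  r.
                  branch 1.2.2.1.1 (add q):
                    × closes — contains both q and not q.
                  branch 1.2.2.1.2 (add r):
                    not (not p and not p): β-rule — branch into not not p  //  not not p.
                      branch 1.2.2.1.2.1 (add not not p):
                        ○ open, literals {p=T, q=F, r=T, s=F}.
                      branch 1.2.2.1.2.2 (add not not p):
                        ○ open, literals {p=T, q=F, r=T, s=F}.
              branch 1.2.2.2 (add not p, not not s):
                × closes — contains both p and not p.
  branch 2 (add s):
    (s or (q or r)): β-rule — branch into s  //  (q or r).
      branch 2.1 (add s):
        not ((not p and not p) iff not q): β-rule — branch into (not p and not p), not not q  //  not (not p and not p), not q.
          branch 2.1.1 (add (not p and not p), not not q):
            (not p and not p): α-rule — add not p, not p.
            × closes — contains both p and not p.
          branch 2.1.2 (add not (not p and not p), not q):
            (p iff not s): β-rule — branch into p, not s  //  not p, not not s.
              branch 2.1.2.1 (add p, not s):
                × closes — contains both s and not s.
              branch 2.1.2.2 (add not p, not not s):
                × closes — contains both p and not p.
      branch 2.2 (add (q or r)):
        not ((not p and not p) iff not q): β-rule — branch into (not p and not p), not not q  //  not (not p and not p), not q.
          branch 2.2.1 (add (not p and not p), not not q):
            (not p and not p): α-rule — add not p, not p.
            × closes — contains both p and not p.
          branch 2.2.2 (add not (not p and not p), not q):
            (p iff not s): β-rule — branch into p, not s  //  not p, not not s.
              branch 2.2.2.1 (add p, not s):
                × closes — contains both s and not s.
              branch 2.2.2.2 (add not p, not not s):
                × closes — contains both p and not p.
12 branches closed, 2 open.
An open branch gives a countermodel: p=T, q=F, r=T, s=F (unmentioned atoms arbitrary); the premises hold there but the conclusion fails.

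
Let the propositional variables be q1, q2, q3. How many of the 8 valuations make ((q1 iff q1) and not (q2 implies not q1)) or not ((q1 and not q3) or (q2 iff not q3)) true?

Initial set: {(((q1 iff q1) and not (q2 implies not q1)) or not ((q1 and not q3) or (q2 iff not q3)))}.
(((q1 iff q1) and not (q2 implies not q1)) or not ((q1 and not q3) or (q2 iff not q3))): β-rule — branch into ((q1 iff q1) and not (q2 implies not q1))  //  not ((q1 and not q3) or (q2 iff not q3)).
  branch 1 (add ((q1 iff q1) and not (q2 implies not q1))):
    ((q1 iff q1) and not (q2 implies not q1)): α-rule — add (q1 iff q1), not (q2 implies not q1).
    not (q2 implies not q1): α-rule — add q2, not not q1.
    (q1 iff q1): β-rule — branch into q1, q1  //  not q1, not q1.
      branch 1.1 (add q1, q1):
        ○ open, literals {q1=1, q2=1}.
      branch 1.2 (add not q1, not q1):
        × closes — contains both q1 and not q1.
  branch 2 (add not ((q1 and not q3) or (q2 iff not q3))):
    not ((q1 and not q3) or (q2 iff not q3)): α-rule — add not (q1 and not q3), not (q2 iff not q3).
    not (q1 and not q3): β-rule — branch into not q1  //  not not q3.
      branch 2.1 (add not q1):
        not (q2 iff not q3): β-rule — branch into q2, not not q3  //  not q2, not q3.
          branch 2.1.1 (add q2, not not q3):
            ○ open, literals {q1=0, q2=1, q3=1}.
          branch 2.1.2 (add not q2, not q3):
            ○ open, literals {q1=0, q2=0, q3=0}.
      branch 2.2 (add not not q3):
        not (q2 iff not q3): β-rule — branch into q2, not not q3  //  not q2, not q3.
          branch 2.2.1 (add q2, not not q3):
            ○ open, literals {q2=1, q3=1}.
          branch 2.2.2 (add not q2, not q3):
            × closes — contains both q3 and not q3.
2 branches closed, 4 open.
Each open branch fixes some atoms; the unmentioned ones are free. Counting distinct full assignments: branch {q1=1, q2=1} (q3) contributes 2 new; branch {q1=0, q2=1, q3=1} (none free) contributes 1 new; branch {q1=0, q2=0, q3=0} (none free) contributes 1 new; branch {q2=1, q3=1} (q1) contributes 0 new. Total: 4.

4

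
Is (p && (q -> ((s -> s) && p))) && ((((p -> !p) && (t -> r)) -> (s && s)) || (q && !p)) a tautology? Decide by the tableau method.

Assume the negation and expand:
Initial set: {F ((p && (q -> ((s -> s) && p))) && ((((p -> !p) && (t -> r)) -> (s && s)) || (q && !p)))}.
F ((p && (q -> ((s -> s) && p))) && ((((p -> !p) && (t -> r)) -> (s && s)) || (q && !p))): β-rule — branch into F (p && (q -> ((s -> s) && p)))  //  F ((((p -> !p) && (t -> r)) -> (s && s)) || (q && !p)).
  branch 1 (add F (p && (q -> ((s -> s) && p)))):
    F (p && (q -> ((s -> s) && p))): β-rule — branch into F p  //  F (q -> ((s -> s) && p)).
      branch 1.1 (add F p):
        ○ open, literals {p=0}.
      branch 1.2 (add F (q -> ((s -> s) && p))):
        F (q -> ((s -> s) && p)): α-rule — add T q, F ((s -> s) && p).
        F ((s -> s) && p): β-rule — branch into F (s -> s)  //  F p.
          branch 1.2.1 (add F (s -> s)):
            F (s -> s): α-rule — add T s, F s.
            × closes — contains both s and !s.
          branch 1.2.2 (add F p):
            ○ open, literals {p=0, q=1}.
  branch 2 (add F ((((p -> !p) && (t -> r)) -> (s && s)) || (q && !p))):
    F ((((p -> !p) && (t -> r)) -> (s && s)) || (q && !p)): α-rule — add F (((p -> !p) && (t -> r)) -> (s && s)), F (q && !p).
    F (((p -> !p) && (t -> r)) -> (s && s)): α-rule — add T ((p -> !p) && (t -> r)), F (s && s).
    T ((p -> !p) && (t -> r)): α-rule — add T (p -> !p), T (t -> r).
    F (q && !p): β-rule — branch into F q  //  F !p.
      branch 2.1 (add F q):
        F (s && s): β-rule — branch into F s  //  F s.
          branch 2.1.1 (add F s):
            T (p -> !p): β-rule — branch into F p  //  T !p.
              branch 2.1.1.1 (add F p):
                T (t -> r): β-rule — branch into F t  //  T r.
                  branch 2.1.1.1.1 (add F t):
                    ○ open, literals {p=0, q=0, s=0, t=0}.
                  branch 2.1.1.1.2 (add T r):
                    ○ open, literals {p=0, q=0, r=1, s=0}.
              branch 2.1.1.2 (add T !p):
                T (t -> r): β-rule — branch into F t  //  T r.
                  branch 2.1.1.2.1 (add F t):
                    ○ open, literals {p=0, q=0, s=0, t=0}.
                  branch 2.1.1.2.2 (add T r):
                    ○ open, literals {p=0, q=0, r=1, s=0}.
          branch 2.1.2 (add F s):
            T (p -> !p): β-rule — branch into F p  //  T !p.
              branch 2.1.2.1 (add F p):
                T (t -> r): β-rule — branch into F t  //  T r.
                  branch 2.1.2.1.1 (add F t):
                    ○ open, literals {p=0, q=0, s=0, t=0}.
                  branch 2.1.2.1.2 (add T r):
                    ○ open, literals {p=0, q=0, r=1, s=0}.
              branch 2.1.2.2 (add T !p):
                T (t -> r): β-rule — branch into F t  //  T r.
                  branch 2.1.2.2.1 (add F t):
                    ○ open, literals {p=0, q=0, s=0, t=0}.
                  branch 2.1.2.2.2 (add T r):
                    ○ open, literals {p=0, q=0, r=1, s=0}.
      branch 2.2 (add F !p):
        F (s && s): β-rule — branch into F s  //  F s.
          branch 2.2.1 (add F s):
            T (p -> !p): β-rule — branch into F p  //  T !p.
              branch 2.2.1.1 (add F p):
                × closes — contains both p and !p.
              branch 2.2.1.2 (add T !p):
                × closes — contains both p and !p.
          branch 2.2.2 (add F s):
            T (p -> !p): β-rule — branch into F p  //  T !p.
              branch 2.2.2.1 (add F p):
                × closes — contains both p and !p.
              branch 2.2.2.2 (add T !p):
                × closes — contains both p and !p.
5 branches closed, 10 open.
An open branch gives a countermodel: p=0 (unmentioned atoms arbitrary); under it the original formula is false.

Not valid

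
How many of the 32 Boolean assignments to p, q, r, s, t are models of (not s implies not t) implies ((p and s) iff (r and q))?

Initial set: {((not s implies not t) implies ((p and s) iff (r and q)))}.
((not s implies not t) implies ((p and s) iff (r and q))): β-rule — branch into not (not s implies not t)  //  ((p and s) iff (r and q)).
  branch 1 (add not (not s implies not t)):
    not (not s implies not t): α-rule — add not s, not not t.
    ○ open, literals {s=false, t=true}.
  branch 2 (add ((p and s) iff (r and q))):
    ((p and s) iff (r and q)): β-rule — branch into (p and s), (r and q)  //  not (p and s), not (r and q).
      branch 2.1 (add (p and s), (r and q)):
        (p and s): α-rule — add p, s.
        (r and q): α-rule — add r, q.
        ○ open, literals {p=true, q=true, r=true, s=true}.
      branch 2.2 (add not (p and s), not (r and q)):
        not (p and s): β-rule — branch into not p  //  not s.
          branch 2.2.1 (add not p):
            not (r and q): β-rule — branch into not r  //  not q.
              branch 2.2.1.1 (add not r):
                ○ open, literals {p=false, r=false}.
              branch 2.2.1.2 (add not q):
                ○ open, literals {p=false, q=false}.
          branch 2.2.2 (add not s):
            not (r and q): β-rule — branch into not r  //  not q.
              branch 2.2.2.1 (add not r):
                ○ open, literals {r=false, s=false}.
              branch 2.2.2.2 (add not q):
                ○ open, literals {q=false, s=false}.
0 branches closed, 6 open.
Each open branch fixes some atoms; the unmentioned ones are free. Counting distinct full assignments: branch {s=false, t=true} (p, q, r) contributes 8 new; branch {p=true, q=true, r=true, s=true} (t) contributes 2 new; branch {p=false, r=false} (q, s, t) contributes 6 new; branch {p=false, q=false} (r, s, t) contributes 3 new; branch {r=false, s=false} (p, q, t) contributes 2 new; branch {q=false, s=false} (p, r, t) contributes 1 new. Total: 22.

22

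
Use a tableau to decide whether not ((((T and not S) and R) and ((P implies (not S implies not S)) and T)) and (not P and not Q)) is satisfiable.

Initial set: {not ((((T and not S) and R) and ((P implies (not S implies not S)) and T)) and (not P and not Q))}.
not ((((T and not S) and R) and ((P implies (not S implies not S)) and T)) and (not P and not Q)): β-rule — branch into not (((T and not S) and R) and ((P implies (not S implies not S)) and T))  //  not (not P and not Q).
  branch 1 (add not (((T and not S) and R) and ((P implies (not S implies not S)) and T))):
    not (((T and not S) and R) and ((P implies (not S implies not S)) and T)): β-rule — branch into not ((T and not S) and R)  //  not ((P implies (not S implies not S)) and T).
      branch 1.1 (add not ((T and not S) and R)):
        not ((T and not S) and R): β-rule — branch into not (T and not S)  //  not R.
          branch 1.1.1 (add not (T and not S)):
            not (T and not S): β-rule — branch into not T  //  not not S.
              branch 1.1.1.1 (add not T):
                ○ open, literals {T=false}.
              branch 1.1.1.2 (add not not S):
                ○ open, literals {S=true}.
          branch 1.1.2 (add not R):
            ○ open, literals {R=false}.
      branch 1.2 (add not ((P implies (not S implies not S)) and T)):
        not ((P implies (not S implies not S)) and T): β-rule — branch into not (P implies (not S implies not S))  //  not T.
          branch 1.2.1 (add not (P implies (not S implies not S))):
            not (P implies (not S implies not S)): α-rule — add P, not (not S implies not S).
            not (not S implies not S): α-rule — add not S, not not S.
            × closes — contains both S and not S.
          branch 1.2.2 (add not T):
            ○ open, literals {T=false}.
  branch 2 (add not (not P and not Q)):
    not (not P and not Q): β-rule — branch into not not P  //  not not Q.
      branch 2.1 (add not not P):
        ○ open, literals {P=true}.
      branch 2.2 (add not not Q):
        ○ open, literals {Q=true}.
1 branch closed, 6 open.
An open branch gives a satisfying assignment: T=false.

Satisfiable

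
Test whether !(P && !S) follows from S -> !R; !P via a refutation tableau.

Yes

Initial set: {T (S -> !R); T !P; F !(P && !S)}.
F !(P && !S): α-rule — add T P, T !S.
× closes — contains both P and !P.
All 1 branch closes.
Every branch closed, so the premises entail the conclusion.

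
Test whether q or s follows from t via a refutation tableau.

No

Initial set: {t; not (q or s)}.
not (q or s): α-rule — add not q, not s.
○ open, literals {q=0, s=0, t=1}.
0 branches closed, 1 open.
An open branch gives a countermodel: q=0, s=0, t=1 (unmentioned atoms arbitrary); the premises hold there but the conclusion fails.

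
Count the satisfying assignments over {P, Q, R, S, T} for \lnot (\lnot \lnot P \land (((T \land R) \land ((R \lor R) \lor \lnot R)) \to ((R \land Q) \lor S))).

17

Initial set: {\lnot (\lnot \lnot P \land (((T \land R) \land ((R \lor R) \lor \lnot R)) \to ((R \land Q) \lor S)))}.
\lnot (\lnot \lnot P \land (((T \land R) \land ((R \lor R) \lor \lnot R)) \to ((R \land Q) \lor S))): β-rule — branch into \lnot \lnot \lnot P  //  \lnot (((T \land R) \land ((R \lor R) \lor \lnot R)) \to ((R \land Q) \lor S)).
  branch 1 (add \lnot \lnot \lnot P):
    \lnot \lnot \lnot P: drop double negation, giving \lnot P.
    ○ open, literals {P=F}.
  branch 2 (add \lnot (((T \land R) \land ((R \lor R) \lor \lnot R)) \to ((R \land Q) \lor S))):
    \lnot (((T \land R) \land ((R \lor R) \lor \lnot R)) \to ((R \land Q) \lor S)): α-rule — add ((T \land R) \land ((R \lor R) \lor \lnot R)), \lnot ((R \land Q) \lor S).
    ((T \land R) \land ((R \lor R) \lor \lnot R)): α-rule — add (T \land R), ((R \lor R) \lor \lnot R).
    \lnot ((R \land Q) \lor S): α-rule — add \lnot (R \land Q), \lnot S.
    (T \land R): α-rule — add T, R.
    ((R \lor R) \lor \lnot R): β-rule — branch into (R \lor R)  //  \lnot R.
      branch 2.1 (add (R \lor R)):
        \lnot (R \land Q): β-rule — branch into \lnot R  //  \lnot Q.
          branch 2.1.1 (add \lnot R):
            × closes — contains both R and \lnot R.
          branch 2.1.2 (add \lnot Q):
            (R \lor R): β-rule — branch into R  //  R.
              branch 2.1.2.1 (add R):
                ○ open, literals {Q=F, R=T, S=F, T=T}.
              branch 2.1.2.2 (add R):
                ○ open, literals {Q=F, R=T, S=F, T=T}.
      branch 2.2 (add \lnot R):
        × closes — contains both R and \lnot R.
2 branches closed, 3 open.
Each open branch fixes some atoms; the unmentioned ones are free. Counting distinct full assignments: branch {P=F} (Q, R, S, T) contributes 16 new; branch {Q=F, R=T, S=F, T=T} (P) contributes 1 new; branch {Q=F, R=T, S=F, T=T} (P) contributes 0 new. Total: 17.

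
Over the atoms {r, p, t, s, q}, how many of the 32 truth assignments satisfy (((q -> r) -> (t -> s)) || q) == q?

20

Initial set: {((((q -> r) -> (t -> s)) || q) == q)}.
((((q -> r) -> (t -> s)) || q) == q): β-rule — branch into (((q -> r) -> (t -> s)) || q), q  //  !(((q -> r) -> (t -> s)) || q), !q.
  branch 1 (add (((q -> r) -> (t -> s)) || q), q):
    (((q -> r) -> (t -> s)) || q): β-rule — branch into ((q -> r) -> (t -> s))  //  q.
      branch 1.1 (add ((q -> r) -> (t -> s))):
        ((q -> r) -> (t -> s)): β-rule — branch into !(q -> r)  //  (t -> s).
          branch 1.1.1 (add !(q -> r)):
            !(q -> r): α-rule — add q, !r.
            ○ open, literals {q=T, r=F}.
          branch 1.1.2 (add (t -> s)):
            (t -> s): β-rule — branch into !t  //  s.
              branch 1.1.2.1 (add !t):
                ○ open, literals {q=T, t=F}.
              branch 1.1.2.2 (add s):
                ○ open, literals {q=T, s=T}.
      branch 1.2 (add q):
        ○ open, literals {q=T}.
  branch 2 (add !(((q -> r) -> (t -> s)) || q), !q):
    !(((q -> r) -> (t -> s)) || q): α-rule — add !((q -> r) -> (t -> s)), !q.
    !((q -> r) -> (t -> s)): α-rule — add (q -> r), !(t -> s).
    !(t -> s): α-rule — add t, !s.
    (q -> r): β-rule — branch into !q  //  r.
      branch 2.1 (add !q):
        ○ open, literals {q=F, s=F, t=T}.
      branch 2.2 (add r):
        ○ open, literals {q=F, r=T, s=F, t=T}.
0 branches closed, 6 open.
Each open branch fixes some atoms; the unmentioned ones are free. Counting distinct full assignments: branch {q=T, r=F} (p, t, s) contributes 8 new; branch {q=T, t=F} (r, p, s) contributes 4 new; branch {q=T, s=T} (r, p, t) contributes 2 new; branch {q=T} (r, p, t, s) contributes 2 new; branch {q=F, s=F, t=T} (r, p) contributes 4 new; branch {q=F, r=T, s=F, t=T} (p) contributes 0 new. Total: 20.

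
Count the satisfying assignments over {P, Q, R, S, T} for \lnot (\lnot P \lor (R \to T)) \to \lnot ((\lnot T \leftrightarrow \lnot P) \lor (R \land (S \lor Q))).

Initial set: {(\lnot (\lnot P \lor (R \to T)) \to \lnot ((\lnot T \leftrightarrow \lnot P) \lor (R \land (S \lor Q))))}.
(\lnot (\lnot P \lor (R \to T)) \to \lnot ((\lnot T \leftrightarrow \lnot P) \lor (R \land (S \lor Q)))): β-rule — branch into \lnot \lnot (\lnot P \lor (R \to T))  //  \lnot ((\lnot T \leftrightarrow \lnot P) \lor (R \land (S \lor Q))).
  branch 1 (add \lnot \lnot (\lnot P \lor (R \to T))):
    \lnot \lnot (\lnot P \lor (R \to T)): β-rule — branch into \lnot P  //  (R \to T).
      branch 1.1 (add \lnot P):
        ○ open, literals {P=F}.
      branch 1.2 (add (R \to T)):
        (R \to T): β-rule — branch into \lnot R  //  T.
          branch 1.2.1 (add \lnot R):
            ○ open, literals {R=F}.
          branch 1.2.2 (add T):
            ○ open, literals {T=T}.
  branch 2 (add \lnot ((\lnot T \leftrightarrow \lnot P) \lor (R \land (S \lor Q)))):
    \lnot ((\lnot T \leftrightarrow \lnot P) \lor (R \land (S \lor Q))): α-rule — add \lnot (\lnot T \leftrightarrow \lnot P), \lnot (R \land (S \lor Q)).
    \lnot (\lnot T \leftrightarrow \lnot P): β-rule — branch into \lnot T, \lnot \lnot P  //  \lnot \lnot T, \lnot P.
      branch 2.1 (add \lnot T, \lnot \lnot P):
        \lnot (R \land (S \lor Q)): β-rule — branch into \lnot R  //  \lnot (S \lor Q).
          branch 2.1.1 (add \lnot R):
            ○ open, literals {P=T, R=F, T=F}.
          branch 2.1.2 (add \lnot (S \lor Q)):
            \lnot (S \lor Q): α-rule — add \lnot S, \lnot Q.
            ○ open, literals {P=T, Q=F, S=F, T=F}.
      branch 2.2 (add \lnot \lnot T, \lnot P):
        \lnot (R \land (S \lor Q)): β-rule — branch into \lnot R  //  \lnot (S \lor Q).
          branch 2.2.1 (add \lnot R):
            ○ open, literals {P=F, R=F, T=T}.
          branch 2.2.2 (add \lnot (S \lor Q)):
            \lnot (S \lor Q): α-rule — add \lnot S, \lnot Q.
            ○ open, literals {P=F, Q=F, S=F, T=T}.
0 branches closed, 7 open.
Each open branch fixes some atoms; the unmentioned ones are free. Counting distinct full assignments: branch {P=F} (Q, R, S, T) contributes 16 new; branch {R=F} (P, Q, S, T) contributes 8 new; branch {T=T} (P, Q, R, S) contributes 4 new; branch {P=T, R=F, T=F} (Q, S) contributes 0 new; branch {P=T, Q=F, S=F, T=F} (R) contributes 1 new; branch {P=F, R=F, T=T} (Q, S) contributes 0 new; branch {P=F, Q=F, S=F, T=T} (R) contributes 0 new. Total: 29.

29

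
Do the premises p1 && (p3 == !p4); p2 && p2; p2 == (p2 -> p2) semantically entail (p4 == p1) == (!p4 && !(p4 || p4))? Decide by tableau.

No

Initial set: {(p1 && (p3 == !p4)); (p2 && p2); (p2 == (p2 -> p2)); !((p4 == p1) == (!p4 && !(p4 || p4)))}.
(p1 && (p3 == !p4)): α-rule — add p1, (p3 == !p4).
(p2 && p2): α-rule — add p2, p2.
(p2 == (p2 -> p2)): β-rule — branch into p2, (p2 -> p2)  //  !p2, !(p2 -> p2).
  branch 1 (add p2, (p2 -> p2)):
    !((p4 == p1) == (!p4 && !(p4 || p4))): β-rule — branch into (p4 == p1), !(!p4 && !(p4 || p4))  //  !(p4 == p1), (!p4 && !(p4 || p4)).
      branch 1.1 (add (p4 == p1), !(!p4 && !(p4 || p4))):
        (p3 == !p4): β-rule — branch into p3, !p4  //  !p3, !!p4.
          branch 1.1.1 (add p3, !p4):
            (p2 -> p2): β-rule — branch into !p2  //  p2.
              branch 1.1.1.1 (add !p2):
                × closes — contains both p2 and !p2.
              branch 1.1.1.2 (add p2):
                (p4 == p1): β-rule — branch into p4, p1  //  !p4, !p1.
                  branch 1.1.1.2.1 (add p4, p1):
                    × closes — contains both p4 and !p4.
                  branch 1.1.1.2.2 (add !p4, !p1):
                    × closes — contains both p1 and !p1.
          branch 1.1.2 (add !p3, !!p4):
            (p2 -> p2): β-rule — branch into !p2  //  p2.
              branch 1.1.2.1 (add !p2):
                × closes — contains both p2 and !p2.
              branch 1.1.2.2 (add p2):
                (p4 == p1): β-rule — branch into p4, p1  //  !p4, !p1.
                  branch 1.1.2.2.1 (add p4, p1):
                    !(!p4 && !(p4 || p4)): β-rule — branch into !!p4  //  !!(p4 || p4).
                      branch 1.1.2.2.1.1 (add !!p4):
                        ○ open, literals {p1=T, p2=T, p3=F, p4=T}.
                      branch 1.1.2.2.1.2 (add !!(p4 || p4)):
                        !!(p4 || p4): β-rule — branch into p4  //  p4.
                          branch 1.1.2.2.1.2.1 (add p4):
                            ○ open, literals {p1=T, p2=T, p3=F, p4=T}.
                          branch 1.1.2.2.1.2.2 (add p4):
                            ○ open, literals {p1=T, p2=T, p3=F, p4=T}.
                  branch 1.1.2.2.2 (add !p4, !p1):
                    × closes — contains both p4 and !p4.
      branch 1.2 (add !(p4 == p1), (!p4 && !(p4 || p4))):
        (!p4 && !(p4 || p4)): α-rule — add !p4, !(p4 || p4).
        !(p4 || p4): α-rule — add !p4, !p4.
        (p3 == !p4): β-rule — branch into p3, !p4  //  !p3, !!p4.
          branch 1.2.1 (add p3, !p4):
            (p2 -> p2): β-rule — branch into !p2  //  p2.
              branch 1.2.1.1 (add !p2):
                × closes — contains both p2 and !p2.
              branch 1.2.1.2 (add p2):
                !(p4 == p1): β-rule — branch into p4, !p1  //  !p4, p1.
                  branch 1.2.1.2.1 (add p4, !p1):
                    × closes — contains both p4 and !p4.
                  branch 1.2.1.2.2 (add !p4, p1):
                    ○ open, literals {p1=T, p2=T, p3=T, p4=F}.
          branch 1.2.2 (add !p3, !!p4):
            × closes — contains both p4 and !p4.
  branch 2 (add !p2, !(p2 -> p2)):
    × closes — contains both p2 and !p2.
9 branches closed, 4 open.
An open branch gives a countermodel: p1=T, p2=T, p3=F, p4=T (unmentioned atoms arbitrary); the premises hold there but the conclusion fails.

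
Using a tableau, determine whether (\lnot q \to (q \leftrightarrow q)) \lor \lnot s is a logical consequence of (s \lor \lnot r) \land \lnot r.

Yes

Initial set: {((s \lor \lnot r) \land \lnot r); \lnot ((\lnot q \to (q \leftrightarrow q)) \lor \lnot s)}.
((s \lor \lnot r) \land \lnot r): α-rule — add (s \lor \lnot r), \lnot r.
\lnot ((\lnot q \to (q \leftrightarrow q)) \lor \lnot s): α-rule — add \lnot (\lnot q \to (q \leftrightarrow q)), \lnot \lnot s.
\lnot (\lnot q \to (q \leftrightarrow q)): α-rule — add \lnot q, \lnot (q \leftrightarrow q).
(s \lor \lnot r): β-rule — branch into s  //  \lnot r.
  branch 1 (add s):
    \lnot (q \leftrightarrow q): β-rule — branch into q, \lnot q  //  \lnot q, q.
      branch 1.1 (add q, \lnot q):
        × closes — contains both q and \lnot q.
      branch 1.2 (add \lnot q, q):
        × closes — contains both q and \lnot q.
  branch 2 (add \lnot r):
    \lnot (q \leftrightarrow q): β-rule — branch into q, \lnot q  //  \lnot q, q.
      branch 2.1 (add q, \lnot q):
        × closes — contains both q and \lnot q.
      branch 2.2 (add \lnot q, q):
        × closes — contains both q and \lnot q.
All 4 branches close.
Every branch closed, so the premises entail the conclusion.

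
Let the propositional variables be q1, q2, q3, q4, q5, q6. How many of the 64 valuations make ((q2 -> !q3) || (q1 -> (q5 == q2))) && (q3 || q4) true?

Initial set: {T (((q2 -> !q3) || (q1 -> (q5 == q2))) && (q3 || q4))}.
T (((q2 -> !q3) || (q1 -> (q5 == q2))) && (q3 || q4)): α-rule — add T ((q2 -> !q3) || (q1 -> (q5 == q2))), T (q3 || q4).
T ((q2 -> !q3) || (q1 -> (q5 == q2))): β-rule — branch into T (q2 -> !q3)  //  T (q1 -> (q5 == q2)).
  branch 1 (add T (q2 -> !q3)):
    T (q3 || q4): β-rule — branch into T q3  //  T q4.
      branch 1.1 (add T q3):
        T (q2 -> !q3): β-rule — branch into F q2  //  T !q3.
          branch 1.1.1 (add F q2):
            ○ open, literals {q2=0, q3=1}.
          branch 1.1.2 (add T !q3):
            × closes — contains both q3 and !q3.
      branch 1.2 (add T q4):
        T (q2 -> !q3): β-rule — branch into F q2  //  T !q3.
          branch 1.2.1 (add F q2):
            ○ open, literals {q2=0, q4=1}.
          branch 1.2.2 (add T !q3):
            ○ open, literals {q3=0, q4=1}.
  branch 2 (add T (q1 -> (q5 == q2))):
    T (q3 || q4): β-rule — branch into T q3  //  T q4.
      branch 2.1 (add T q3):
        T (q1 -> (q5 == q2)): β-rule — branch into F q1  //  T (q5 == q2).
          branch 2.1.1 (add F q1):
            ○ open, literals {q1=0, q3=1}.
          branch 2.1.2 (add T (q5 == q2)):
            T (q5 == q2): β-rule — branch into T q5, T q2  //  F q5, F q2.
              branch 2.1.2.1 (add T q5, T q2):
                ○ open, literals {q2=1, q3=1, q5=1}.
              branch 2.1.2.2 (add F q5, F q2):
                ○ open, literals {q2=0, q3=1, q5=0}.
      branch 2.2 (add T q4):
        T (q1 -> (q5 == q2)): β-rule — branch into F q1  //  T (q5 == q2).
          branch 2.2.1 (add F q1):
            ○ open, literals {q1=0, q4=1}.
          branch 2.2.2 (add T (q5 == q2)):
            T (q5 == q2): β-rule — branch into T q5, T q2  //  F q5, F q2.
              branch 2.2.2.1 (add T q5, T q2):
                ○ open, literals {q2=1, q4=1, q5=1}.
              branch 2.2.2.2 (add F q5, F q2):
                ○ open, literals {q2=0, q4=1, q5=0}.
1 branch closed, 9 open.
Each open branch fixes some atoms; the unmentioned ones are free. Counting distinct full assignments: branch {q2=0, q3=1} (q1, q4, q5, q6) contributes 16 new; branch {q2=0, q4=1} (q1, q3, q5, q6) contributes 8 new; branch {q3=0, q4=1} (q1, q2, q5, q6) contributes 8 new; branch {q1=0, q3=1} (q2, q4, q5, q6) contributes 8 new; branch {q2=1, q3=1, q5=1} (q1, q4, q6) contributes 4 new; branch {q2=0, q3=1, q5=0} (q1, q4, q6) contributes 0 new; branch {q1=0, q4=1} (q2, q3, q5, q6) contributes 0 new; branch {q2=1, q4=1, q5=1} (q1, q3, q6) contributes 0 new; branch {q2=0, q4=1, q5=0} (q1, q3, q6) contributes 0 new. Total: 44.

44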